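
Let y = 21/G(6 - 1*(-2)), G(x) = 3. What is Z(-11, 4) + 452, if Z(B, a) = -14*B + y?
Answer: 613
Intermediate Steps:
y = 7 (y = 21/3 = 21*(⅓) = 7)
Z(B, a) = 7 - 14*B (Z(B, a) = -14*B + 7 = 7 - 14*B)
Z(-11, 4) + 452 = (7 - 14*(-11)) + 452 = (7 + 154) + 452 = 161 + 452 = 613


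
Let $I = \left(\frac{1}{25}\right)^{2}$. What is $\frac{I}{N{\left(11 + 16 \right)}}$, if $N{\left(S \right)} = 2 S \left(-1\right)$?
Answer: $- \frac{1}{33750} \approx -2.963 \cdot 10^{-5}$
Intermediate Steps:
$N{\left(S \right)} = - 2 S$
$I = \frac{1}{625}$ ($I = \left(\frac{1}{25}\right)^{2} = \frac{1}{625} \approx 0.0016$)
$\frac{I}{N{\left(11 + 16 \right)}} = \frac{1}{625 \left(- 2 \left(11 + 16\right)\right)} = \frac{1}{625 \left(\left(-2\right) 27\right)} = \frac{1}{625 \left(-54\right)} = \frac{1}{625} \left(- \frac{1}{54}\right) = - \frac{1}{33750}$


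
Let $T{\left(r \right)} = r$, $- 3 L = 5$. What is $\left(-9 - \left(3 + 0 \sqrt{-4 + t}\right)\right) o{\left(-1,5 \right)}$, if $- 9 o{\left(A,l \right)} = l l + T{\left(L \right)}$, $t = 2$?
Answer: $\frac{280}{9} \approx 31.111$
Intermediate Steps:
$L = - \frac{5}{3}$ ($L = \left(- \frac{1}{3}\right) 5 = - \frac{5}{3} \approx -1.6667$)
$o{\left(A,l \right)} = \frac{5}{27} - \frac{l^{2}}{9}$ ($o{\left(A,l \right)} = - \frac{l l - \frac{5}{3}}{9} = - \frac{l^{2} - \frac{5}{3}}{9} = - \frac{- \frac{5}{3} + l^{2}}{9} = \frac{5}{27} - \frac{l^{2}}{9}$)
$\left(-9 - \left(3 + 0 \sqrt{-4 + t}\right)\right) o{\left(-1,5 \right)} = \left(-9 - \left(3 + 0 \sqrt{-4 + 2}\right)\right) \left(\frac{5}{27} - \frac{5^{2}}{9}\right) = \left(-9 - \left(3 + 0 \sqrt{-2}\right)\right) \left(\frac{5}{27} - \frac{25}{9}\right) = \left(-9 - \left(3 + 0 i \sqrt{2}\right)\right) \left(\frac{5}{27} - \frac{25}{9}\right) = \left(-9 + \left(-3 + 0\right)\right) \left(- \frac{70}{27}\right) = \left(-9 - 3\right) \left(- \frac{70}{27}\right) = \left(-12\right) \left(- \frac{70}{27}\right) = \frac{280}{9}$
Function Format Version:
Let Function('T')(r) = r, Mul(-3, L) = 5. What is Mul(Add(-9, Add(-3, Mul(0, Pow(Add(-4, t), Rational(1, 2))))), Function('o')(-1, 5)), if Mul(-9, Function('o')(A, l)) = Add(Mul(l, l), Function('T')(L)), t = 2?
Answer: Rational(280, 9) ≈ 31.111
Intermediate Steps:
L = Rational(-5, 3) (L = Mul(Rational(-1, 3), 5) = Rational(-5, 3) ≈ -1.6667)
Function('o')(A, l) = Add(Rational(5, 27), Mul(Rational(-1, 9), Pow(l, 2))) (Function('o')(A, l) = Mul(Rational(-1, 9), Add(Mul(l, l), Rational(-5, 3))) = Mul(Rational(-1, 9), Add(Pow(l, 2), Rational(-5, 3))) = Mul(Rational(-1, 9), Add(Rational(-5, 3), Pow(l, 2))) = Add(Rational(5, 27), Mul(Rational(-1, 9), Pow(l, 2))))
Mul(Add(-9, Add(-3, Mul(0, Pow(Add(-4, t), Rational(1, 2))))), Function('o')(-1, 5)) = Mul(Add(-9, Add(-3, Mul(0, Pow(Add(-4, 2), Rational(1, 2))))), Add(Rational(5, 27), Mul(Rational(-1, 9), Pow(5, 2)))) = Mul(Add(-9, Add(-3, Mul(0, Pow(-2, Rational(1, 2))))), Add(Rational(5, 27), Mul(Rational(-1, 9), 25))) = Mul(Add(-9, Add(-3, Mul(0, Mul(I, Pow(2, Rational(1, 2)))))), Add(Rational(5, 27), Rational(-25, 9))) = Mul(Add(-9, Add(-3, 0)), Rational(-70, 27)) = Mul(Add(-9, -3), Rational(-70, 27)) = Mul(-12, Rational(-70, 27)) = Rational(280, 9)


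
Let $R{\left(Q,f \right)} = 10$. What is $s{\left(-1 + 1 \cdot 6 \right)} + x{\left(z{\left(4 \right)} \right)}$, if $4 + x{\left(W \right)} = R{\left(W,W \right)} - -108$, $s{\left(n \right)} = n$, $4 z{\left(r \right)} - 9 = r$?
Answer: $119$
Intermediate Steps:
$z{\left(r \right)} = \frac{9}{4} + \frac{r}{4}$
$x{\left(W \right)} = 114$ ($x{\left(W \right)} = -4 + \left(10 - -108\right) = -4 + \left(10 + 108\right) = -4 + 118 = 114$)
$s{\left(-1 + 1 \cdot 6 \right)} + x{\left(z{\left(4 \right)} \right)} = \left(-1 + 1 \cdot 6\right) + 114 = \left(-1 + 6\right) + 114 = 5 + 114 = 119$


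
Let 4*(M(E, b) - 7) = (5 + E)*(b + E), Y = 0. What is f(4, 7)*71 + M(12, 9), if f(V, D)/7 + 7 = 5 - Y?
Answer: -3591/4 ≈ -897.75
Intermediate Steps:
M(E, b) = 7 + (5 + E)*(E + b)/4 (M(E, b) = 7 + ((5 + E)*(b + E))/4 = 7 + ((5 + E)*(E + b))/4 = 7 + (5 + E)*(E + b)/4)
f(V, D) = -14 (f(V, D) = -49 + 7*(5 - 1*0) = -49 + 7*(5 + 0) = -49 + 7*5 = -49 + 35 = -14)
f(4, 7)*71 + M(12, 9) = -14*71 + (7 + (¼)*12² + (5/4)*12 + (5/4)*9 + (¼)*12*9) = -994 + (7 + (¼)*144 + 15 + 45/4 + 27) = -994 + (7 + 36 + 15 + 45/4 + 27) = -994 + 385/4 = -3591/4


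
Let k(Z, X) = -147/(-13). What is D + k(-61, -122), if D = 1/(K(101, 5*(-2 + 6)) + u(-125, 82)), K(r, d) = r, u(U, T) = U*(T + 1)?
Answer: 1510265/133562 ≈ 11.308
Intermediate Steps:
k(Z, X) = 147/13 (k(Z, X) = -147*(-1/13) = 147/13)
u(U, T) = U*(1 + T)
D = -1/10274 (D = 1/(101 - 125*(1 + 82)) = 1/(101 - 125*83) = 1/(101 - 10375) = 1/(-10274) = -1/10274 ≈ -9.7333e-5)
D + k(-61, -122) = -1/10274 + 147/13 = 1510265/133562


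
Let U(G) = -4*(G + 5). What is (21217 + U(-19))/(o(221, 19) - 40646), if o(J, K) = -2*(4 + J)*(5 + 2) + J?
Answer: -1013/2075 ≈ -0.48819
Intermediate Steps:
U(G) = -20 - 4*G (U(G) = -4*(5 + G) = -20 - 4*G)
o(J, K) = -56 - 13*J (o(J, K) = -2*(4 + J)*7 + J = -2*(28 + 7*J) + J = (-56 - 14*J) + J = -56 - 13*J)
(21217 + U(-19))/(o(221, 19) - 40646) = (21217 + (-20 - 4*(-19)))/((-56 - 13*221) - 40646) = (21217 + (-20 + 76))/((-56 - 2873) - 40646) = (21217 + 56)/(-2929 - 40646) = 21273/(-43575) = 21273*(-1/43575) = -1013/2075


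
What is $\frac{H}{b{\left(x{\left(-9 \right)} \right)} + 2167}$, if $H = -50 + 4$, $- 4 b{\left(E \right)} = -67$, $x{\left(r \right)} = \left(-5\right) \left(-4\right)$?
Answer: $- \frac{184}{8735} \approx -0.021065$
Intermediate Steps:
$x{\left(r \right)} = 20$
$b{\left(E \right)} = \frac{67}{4}$ ($b{\left(E \right)} = \left(- \frac{1}{4}\right) \left(-67\right) = \frac{67}{4}$)
$H = -46$
$\frac{H}{b{\left(x{\left(-9 \right)} \right)} + 2167} = - \frac{46}{\frac{67}{4} + 2167} = - \frac{46}{\frac{8735}{4}} = \left(-46\right) \frac{4}{8735} = - \frac{184}{8735}$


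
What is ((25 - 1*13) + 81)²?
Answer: 8649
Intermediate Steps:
((25 - 1*13) + 81)² = ((25 - 13) + 81)² = (12 + 81)² = 93² = 8649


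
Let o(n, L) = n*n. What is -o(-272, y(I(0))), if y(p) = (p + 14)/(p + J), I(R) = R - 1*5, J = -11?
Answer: -73984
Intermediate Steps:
I(R) = -5 + R (I(R) = R - 5 = -5 + R)
y(p) = (14 + p)/(-11 + p) (y(p) = (p + 14)/(p - 11) = (14 + p)/(-11 + p))
o(n, L) = n²
-o(-272, y(I(0))) = -1*(-272)² = -1*73984 = -73984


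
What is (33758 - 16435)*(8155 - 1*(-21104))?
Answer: 506853657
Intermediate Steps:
(33758 - 16435)*(8155 - 1*(-21104)) = 17323*(8155 + 21104) = 17323*29259 = 506853657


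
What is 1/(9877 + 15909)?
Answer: 1/25786 ≈ 3.8781e-5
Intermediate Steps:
1/(9877 + 15909) = 1/25786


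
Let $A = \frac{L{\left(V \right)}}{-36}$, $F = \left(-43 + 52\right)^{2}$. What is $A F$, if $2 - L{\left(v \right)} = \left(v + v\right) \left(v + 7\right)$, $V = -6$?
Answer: $- \frac{63}{2} \approx -31.5$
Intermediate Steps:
$L{\left(v \right)} = 2 - 2 v \left(7 + v\right)$ ($L{\left(v \right)} = 2 - \left(v + v\right) \left(v + 7\right) = 2 - 2 v \left(7 + v\right)$)
$F = 81$ ($F = 9^{2} = 81$)
$A = - \frac{7}{18}$ ($A = \frac{2 - -84 - 2 \left(-6\right)^{2}}{-36} = \left(2 + 84 - 72\right) \left(- \frac{1}{36}\right) = 14 \left(- \frac{1}{36}\right) = - \frac{7}{18} \approx -0.38889$)
$A F = \left(- \frac{7}{18}\right) 81 = - \frac{63}{2}$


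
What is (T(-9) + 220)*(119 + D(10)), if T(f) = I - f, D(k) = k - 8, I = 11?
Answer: 29040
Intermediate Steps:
D(k) = -8 + k
T(f) = 11 - f
(T(-9) + 220)*(119 + D(10)) = ((11 - 1*(-9)) + 220)*(119 + (-8 + 10)) = ((11 + 9) + 220)*(119 + 2) = (20 + 220)*121 = 240*121 = 29040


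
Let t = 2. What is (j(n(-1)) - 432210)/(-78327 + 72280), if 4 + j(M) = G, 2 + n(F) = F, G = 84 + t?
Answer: 432128/6047 ≈ 71.462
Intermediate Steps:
G = 86 (G = 84 + 2 = 86)
n(F) = -2 + F
j(M) = 82 (j(M) = -4 + 86 = 82)
(j(n(-1)) - 432210)/(-78327 + 72280) = (82 - 432210)/(-78327 + 72280) = -432128/(-6047) = -432128*(-1/6047) = 432128/6047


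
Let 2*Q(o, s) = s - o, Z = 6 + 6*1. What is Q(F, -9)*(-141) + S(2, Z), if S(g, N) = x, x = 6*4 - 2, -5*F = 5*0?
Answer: 1313/2 ≈ 656.50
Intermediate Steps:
F = 0 (F = -0 = -⅕*0 = 0)
Z = 12 (Z = 6 + 6 = 12)
x = 22 (x = 24 - 2 = 22)
S(g, N) = 22
Q(o, s) = s/2 - o/2 (Q(o, s) = (s - o)/2 = s/2 - o/2)
Q(F, -9)*(-141) + S(2, Z) = ((½)*(-9) - ½*0)*(-141) + 22 = (-9/2 + 0)*(-141) + 22 = -9/2*(-141) + 22 = 1269/2 + 22 = 1313/2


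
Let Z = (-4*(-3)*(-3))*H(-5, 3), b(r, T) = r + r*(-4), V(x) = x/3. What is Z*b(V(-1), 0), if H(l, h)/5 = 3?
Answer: -540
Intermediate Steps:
H(l, h) = 15 (H(l, h) = 5*3 = 15)
V(x) = x/3 (V(x) = x*(1/3) = x/3)
b(r, T) = -3*r (b(r, T) = r - 4*r = -3*r)
Z = -540 (Z = (-4*(-3)*(-3))*15 = (12*(-3))*15 = -36*15 = -540)
Z*b(V(-1), 0) = -(-1620)*(1/3)*(-1) = -(-1620)*(-1)/3 = -540*1 = -540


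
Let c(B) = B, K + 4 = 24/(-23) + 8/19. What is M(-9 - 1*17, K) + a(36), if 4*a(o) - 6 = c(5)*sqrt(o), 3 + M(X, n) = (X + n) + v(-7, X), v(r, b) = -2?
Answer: -11634/437 ≈ -26.622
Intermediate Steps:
K = -2020/437 (K = -4 + (24/(-23) + 8/19) = -4 + (24*(-1/23) + 8*(1/19)) = -4 + (-24/23 + 8/19) = -4 - 272/437 = -2020/437 ≈ -4.6224)
M(X, n) = -5 + X + n (M(X, n) = -3 + ((X + n) - 2) = -3 + (-2 + X + n) = -5 + X + n)
a(o) = 3/2 + 5*sqrt(o)/4 (a(o) = 3/2 + (5*sqrt(o))/4 = 3/2 + 5*sqrt(o)/4)
M(-9 - 1*17, K) + a(36) = (-5 + (-9 - 1*17) - 2020/437) + (3/2 + 5*sqrt(36)/4) = (-5 + (-9 - 17) - 2020/437) + (3/2 + (5/4)*6) = (-5 - 26 - 2020/437) + (3/2 + 15/2) = -15567/437 + 9 = -11634/437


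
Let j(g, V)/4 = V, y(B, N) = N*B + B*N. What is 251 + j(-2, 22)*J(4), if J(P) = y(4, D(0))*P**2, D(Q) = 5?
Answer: 56571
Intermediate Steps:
y(B, N) = 2*B*N (y(B, N) = B*N + B*N = 2*B*N)
j(g, V) = 4*V
J(P) = 40*P**2 (J(P) = (2*4*5)*P**2 = 40*P**2)
251 + j(-2, 22)*J(4) = 251 + (4*22)*(40*4**2) = 251 + 88*(40*16) = 251 + 88*640 = 251 + 56320 = 56571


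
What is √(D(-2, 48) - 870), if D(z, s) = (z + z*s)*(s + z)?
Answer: I*√5378 ≈ 73.335*I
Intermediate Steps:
D(z, s) = (s + z)*(z + s*z) (D(z, s) = (z + s*z)*(s + z) = (s + z)*(z + s*z))
√(D(-2, 48) - 870) = √(-2*(48 - 2 + 48² + 48*(-2)) - 870) = √(-2*(48 - 2 + 2304 - 96) - 870) = √(-2*2254 - 870) = √(-4508 - 870) = √(-5378) = I*√5378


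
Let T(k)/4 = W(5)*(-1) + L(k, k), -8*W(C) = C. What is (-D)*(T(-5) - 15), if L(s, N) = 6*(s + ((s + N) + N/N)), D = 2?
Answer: 697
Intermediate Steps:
W(C) = -C/8
L(s, N) = 6 + 6*N + 12*s (L(s, N) = 6*(s + ((N + s) + 1)) = 6*(s + (1 + N + s)) = 6*(1 + N + 2*s) = 6 + 6*N + 12*s)
T(k) = 53/2 + 72*k (T(k) = 4*(-⅛*5*(-1) + (6 + 6*k + 12*k)) = 4*(-5/8*(-1) + (6 + 18*k)) = 4*(5/8 + (6 + 18*k)) = 4*(53/8 + 18*k) = 53/2 + 72*k)
(-D)*(T(-5) - 15) = (-1*2)*((53/2 + 72*(-5)) - 15) = -2*((53/2 - 360) - 15) = -2*(-667/2 - 15) = -2*(-697/2) = 697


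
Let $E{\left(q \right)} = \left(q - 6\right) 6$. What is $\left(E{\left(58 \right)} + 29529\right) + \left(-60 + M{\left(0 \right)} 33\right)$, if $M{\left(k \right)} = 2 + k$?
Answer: $29847$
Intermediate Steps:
$E{\left(q \right)} = -36 + 6 q$ ($E{\left(q \right)} = \left(-6 + q\right) 6 = -36 + 6 q$)
$\left(E{\left(58 \right)} + 29529\right) + \left(-60 + M{\left(0 \right)} 33\right) = \left(\left(-36 + 6 \cdot 58\right) + 29529\right) - \left(60 - \left(2 + 0\right) 33\right) = \left(\left(-36 + 348\right) + 29529\right) + \left(-60 + 2 \cdot 33\right) = \left(312 + 29529\right) + \left(-60 + 66\right) = 29841 + 6 = 29847$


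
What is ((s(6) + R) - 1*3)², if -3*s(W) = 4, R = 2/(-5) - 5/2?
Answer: 47089/900 ≈ 52.321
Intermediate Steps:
R = -29/10 (R = 2*(-⅕) - 5*½ = -⅖ - 5/2 = -29/10 ≈ -2.9000)
s(W) = -4/3 (s(W) = -⅓*4 = -4/3)
((s(6) + R) - 1*3)² = ((-4/3 - 29/10) - 1*3)² = (-127/30 - 3)² = (-217/30)² = 47089/900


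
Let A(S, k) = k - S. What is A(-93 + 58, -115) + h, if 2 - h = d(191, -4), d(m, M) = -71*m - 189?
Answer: 13672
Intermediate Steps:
d(m, M) = -189 - 71*m
h = 13752 (h = 2 - (-189 - 71*191) = 2 - (-189 - 13561) = 2 - 1*(-13750) = 2 + 13750 = 13752)
A(-93 + 58, -115) + h = (-115 - (-93 + 58)) + 13752 = (-115 - 1*(-35)) + 13752 = (-115 + 35) + 13752 = -80 + 13752 = 13672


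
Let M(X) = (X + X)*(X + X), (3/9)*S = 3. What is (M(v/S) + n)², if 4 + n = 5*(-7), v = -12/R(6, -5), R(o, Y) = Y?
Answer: 75881521/50625 ≈ 1498.9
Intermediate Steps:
S = 9 (S = 3*3 = 9)
v = 12/5 (v = -12/(-5) = -12*(-⅕) = 12/5 ≈ 2.4000)
M(X) = 4*X² (M(X) = (2*X)*(2*X) = 4*X²)
n = -39 (n = -4 + 5*(-7) = -4 - 35 = -39)
(M(v/S) + n)² = (4*((12/5)/9)² - 39)² = (4*((12/5)*(⅑))² - 39)² = (4*(4/15)² - 39)² = (4*(16/225) - 39)² = (64/225 - 39)² = (-8711/225)² = 75881521/50625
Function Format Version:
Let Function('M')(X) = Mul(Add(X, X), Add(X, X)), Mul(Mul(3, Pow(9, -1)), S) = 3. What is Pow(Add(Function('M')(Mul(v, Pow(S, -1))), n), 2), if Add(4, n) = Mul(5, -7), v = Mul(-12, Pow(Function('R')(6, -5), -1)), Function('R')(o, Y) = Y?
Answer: Rational(75881521, 50625) ≈ 1498.9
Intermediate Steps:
S = 9 (S = Mul(3, 3) = 9)
v = Rational(12, 5) (v = Mul(-12, Pow(-5, -1)) = Mul(-12, Rational(-1, 5)) = Rational(12, 5) ≈ 2.4000)
Function('M')(X) = Mul(4, Pow(X, 2)) (Function('M')(X) = Mul(Mul(2, X), Mul(2, X)) = Mul(4, Pow(X, 2)))
n = -39 (n = Add(-4, Mul(5, -7)) = Add(-4, -35) = -39)
Pow(Add(Function('M')(Mul(v, Pow(S, -1))), n), 2) = Pow(Add(Mul(4, Pow(Mul(Rational(12, 5), Pow(9, -1)), 2)), -39), 2) = Pow(Add(Mul(4, Pow(Mul(Rational(12, 5), Rational(1, 9)), 2)), -39), 2) = Pow(Add(Mul(4, Pow(Rational(4, 15), 2)), -39), 2) = Pow(Add(Mul(4, Rational(16, 225)), -39), 2) = Pow(Add(Rational(64, 225), -39), 2) = Pow(Rational(-8711, 225), 2) = Rational(75881521, 50625)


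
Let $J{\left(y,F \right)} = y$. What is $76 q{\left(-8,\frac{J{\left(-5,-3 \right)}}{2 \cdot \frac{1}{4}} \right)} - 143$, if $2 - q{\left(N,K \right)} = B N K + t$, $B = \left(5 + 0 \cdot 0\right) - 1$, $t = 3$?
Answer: $-24539$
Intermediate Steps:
$B = 4$ ($B = \left(5 + 0\right) - 1 = 5 - 1 = 4$)
$q{\left(N,K \right)} = -1 - 4 K N$ ($q{\left(N,K \right)} = 2 - \left(4 N K + 3\right) = 2 - \left(4 K N + 3\right) = 2 - \left(3 + 4 K N\right) = -1 - 4 K N$)
$76 q{\left(-8,\frac{J{\left(-5,-3 \right)}}{2 \cdot \frac{1}{4}} \right)} - 143 = 76 \left(-1 - 4 \left(- \frac{5}{2 \cdot \frac{1}{4}}\right) \left(-8\right)\right) - 143 = 76 \left(-1 - 4 \left(- 5 \frac{1}{\frac{1}{2}}\right) \left(-8\right)\right) - 143 = 76 \left(-1 - 4 \left(\left(-5\right) 2\right) \left(-8\right)\right) - 143 = 76 \left(-1 - \left(-40\right) \left(-8\right)\right) - 143 = 76 \left(-1 - 320\right) - 143 = 76 \left(-321\right) - 143 = -24396 - 143 = -24539$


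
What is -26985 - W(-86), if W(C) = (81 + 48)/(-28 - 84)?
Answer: -3022191/112 ≈ -26984.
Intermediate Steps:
W(C) = -129/112 (W(C) = 129/(-112) = 129*(-1/112) = -129/112)
-26985 - W(-86) = -26985 - 1*(-129/112) = -26985 + 129/112 = -3022191/112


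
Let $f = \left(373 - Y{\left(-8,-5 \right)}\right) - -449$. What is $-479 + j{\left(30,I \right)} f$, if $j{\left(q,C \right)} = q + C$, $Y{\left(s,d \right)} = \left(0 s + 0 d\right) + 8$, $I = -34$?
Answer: $-3735$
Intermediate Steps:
$Y{\left(s,d \right)} = 8$ ($Y{\left(s,d \right)} = \left(0 + 0\right) + 8 = 0 + 8 = 8$)
$f = 814$ ($f = \left(373 - 8\right) - -449 = \left(373 - 8\right) + 449 = 365 + 449 = 814$)
$j{\left(q,C \right)} = C + q$
$-479 + j{\left(30,I \right)} f = -479 + \left(-34 + 30\right) 814 = -479 - 3256 = -3735$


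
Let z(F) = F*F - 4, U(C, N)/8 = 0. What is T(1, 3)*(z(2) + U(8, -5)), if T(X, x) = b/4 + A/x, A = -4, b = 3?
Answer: 0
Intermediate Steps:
U(C, N) = 0 (U(C, N) = 8*0 = 0)
z(F) = -4 + F² (z(F) = F² - 4 = -4 + F²)
T(X, x) = ¾ - 4/x (T(X, x) = 3/4 - 4/x = 3*(¼) - 4/x = ¾ - 4/x)
T(1, 3)*(z(2) + U(8, -5)) = (¾ - 4/3)*((-4 + 2²) + 0) = (¾ - 4*⅓)*((-4 + 4) + 0) = (¾ - 4/3)*(0 + 0) = -7/12*0 = 0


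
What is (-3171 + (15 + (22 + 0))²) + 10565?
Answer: 8763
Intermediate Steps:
(-3171 + (15 + (22 + 0))²) + 10565 = (-3171 + (15 + 22)²) + 10565 = (-3171 + 37²) + 10565 = (-3171 + 1369) + 10565 = -1802 + 10565 = 8763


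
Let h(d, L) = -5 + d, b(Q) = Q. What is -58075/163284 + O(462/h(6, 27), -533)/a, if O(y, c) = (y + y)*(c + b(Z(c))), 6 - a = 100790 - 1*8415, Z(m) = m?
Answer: 155467797781/15082379796 ≈ 10.308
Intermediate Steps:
a = -92369 (a = 6 - (100790 - 1*8415) = 6 - (100790 - 8415) = 6 - 1*92375 = 6 - 92375 = -92369)
O(y, c) = 4*c*y (O(y, c) = (y + y)*(c + c) = (2*y)*(2*c) = 4*c*y)
-58075/163284 + O(462/h(6, 27), -533)/a = -58075/163284 + (4*(-533)*(462/(-5 + 6)))/(-92369) = -58075*1/163284 + (4*(-533)*(462/1))*(-1/92369) = -58075/163284 + (4*(-533)*(462*1))*(-1/92369) = -58075/163284 + (4*(-533)*462)*(-1/92369) = -58075/163284 - 984984*(-1/92369) = -58075/163284 + 984984/92369 = 155467797781/15082379796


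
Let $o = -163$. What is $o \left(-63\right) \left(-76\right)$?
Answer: $-780444$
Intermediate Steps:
$o \left(-63\right) \left(-76\right) = \left(-163\right) \left(-63\right) \left(-76\right) = 10269 \left(-76\right) = -780444$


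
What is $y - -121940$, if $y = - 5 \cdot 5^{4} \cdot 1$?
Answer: $118815$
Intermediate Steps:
$y = -3125$ ($y = \left(-5\right) 625 \cdot 1 = \left(-3125\right) 1 = -3125$)
$y - -121940 = -3125 - -121940 = -3125 + 121940 = 118815$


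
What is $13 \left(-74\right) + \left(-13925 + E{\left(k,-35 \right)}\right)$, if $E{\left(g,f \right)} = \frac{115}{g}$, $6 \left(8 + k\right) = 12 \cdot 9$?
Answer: $- \frac{29751}{2} \approx -14876.0$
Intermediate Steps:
$k = 10$ ($k = -8 + \frac{12 \cdot 9}{6} = -8 + \frac{1}{6} \cdot 108 = -8 + 18 = 10$)
$13 \left(-74\right) + \left(-13925 + E{\left(k,-35 \right)}\right) = 13 \left(-74\right) - \left(13925 - \frac{115}{10}\right) = -962 + \left(-13925 + 115 \cdot \frac{1}{10}\right) = -962 + \left(-13925 + \frac{23}{2}\right) = -962 - \frac{27827}{2} = - \frac{29751}{2}$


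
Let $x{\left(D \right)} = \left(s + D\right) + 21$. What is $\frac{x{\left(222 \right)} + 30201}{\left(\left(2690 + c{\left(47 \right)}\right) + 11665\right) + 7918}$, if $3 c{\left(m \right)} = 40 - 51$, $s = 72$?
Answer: $\frac{22887}{16702} \approx 1.3703$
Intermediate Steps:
$c{\left(m \right)} = - \frac{11}{3}$ ($c{\left(m \right)} = \frac{40 - 51}{3} = \frac{1}{3} \left(-11\right) = - \frac{11}{3}$)
$x{\left(D \right)} = 93 + D$ ($x{\left(D \right)} = \left(72 + D\right) + 21 = 93 + D$)
$\frac{x{\left(222 \right)} + 30201}{\left(\left(2690 + c{\left(47 \right)}\right) + 11665\right) + 7918} = \frac{\left(93 + 222\right) + 30201}{\left(\left(2690 - \frac{11}{3}\right) + 11665\right) + 7918} = \frac{315 + 30201}{\left(\frac{8059}{3} + 11665\right) + 7918} = \frac{30516}{\frac{43054}{3} + 7918} = \frac{30516}{\frac{66808}{3}} = 30516 \cdot \frac{3}{66808} = \frac{22887}{16702}$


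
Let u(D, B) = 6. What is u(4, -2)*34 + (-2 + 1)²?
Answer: 205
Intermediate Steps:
u(4, -2)*34 + (-2 + 1)² = 6*34 + (-2 + 1)² = 204 + (-1)² = 204 + 1 = 205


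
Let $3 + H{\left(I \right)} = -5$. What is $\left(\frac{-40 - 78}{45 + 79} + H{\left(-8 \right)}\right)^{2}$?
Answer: $\frac{308025}{3844} \approx 80.131$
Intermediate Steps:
$H{\left(I \right)} = -8$ ($H{\left(I \right)} = -3 - 5 = -8$)
$\left(\frac{-40 - 78}{45 + 79} + H{\left(-8 \right)}\right)^{2} = \left(\frac{-40 - 78}{45 + 79} - 8\right)^{2} = \left(- \frac{118}{124} - 8\right)^{2} = \left(\left(-118\right) \frac{1}{124} - 8\right)^{2} = \left(- \frac{59}{62} - 8\right)^{2} = \left(- \frac{555}{62}\right)^{2} = \frac{308025}{3844}$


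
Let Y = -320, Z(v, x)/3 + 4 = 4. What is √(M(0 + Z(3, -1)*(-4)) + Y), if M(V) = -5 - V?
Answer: 5*I*√13 ≈ 18.028*I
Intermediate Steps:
Z(v, x) = 0 (Z(v, x) = -12 + 3*4 = -12 + 12 = 0)
√(M(0 + Z(3, -1)*(-4)) + Y) = √((-5 - (0 + 0*(-4))) - 320) = √((-5 - (0 + 0)) - 320) = √((-5 - 1*0) - 320) = √((-5 + 0) - 320) = √(-5 - 320) = √(-325) = 5*I*√13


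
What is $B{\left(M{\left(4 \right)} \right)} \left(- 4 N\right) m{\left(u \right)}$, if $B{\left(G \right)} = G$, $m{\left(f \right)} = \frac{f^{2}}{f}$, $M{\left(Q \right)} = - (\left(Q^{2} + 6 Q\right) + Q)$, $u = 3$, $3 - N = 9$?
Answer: $-3168$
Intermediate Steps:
$N = -6$ ($N = 3 - 9 = -6$)
$M{\left(Q \right)} = - Q^{2} - 7 Q$ ($M{\left(Q \right)} = - (Q^{2} + 7 Q) = - Q^{2} - 7 Q$)
$m{\left(f \right)} = f$
$B{\left(M{\left(4 \right)} \right)} \left(- 4 N\right) m{\left(u \right)} = \left(-1\right) 4 \left(7 + 4\right) \left(\left(-4\right) \left(-6\right)\right) 3 = \left(-1\right) 4 \cdot 11 \cdot 24 \cdot 3 = \left(-44\right) 24 \cdot 3 = \left(-1056\right) 3 = -3168$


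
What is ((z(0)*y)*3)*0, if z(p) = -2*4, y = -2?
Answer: 0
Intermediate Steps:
z(p) = -8
((z(0)*y)*3)*0 = (-8*(-2)*3)*0 = (16*3)*0 = 48*0 = 0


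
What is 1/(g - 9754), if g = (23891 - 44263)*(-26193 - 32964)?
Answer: 1/1205136650 ≈ 8.2978e-10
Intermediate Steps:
g = 1205146404 (g = -20372*(-59157) = 1205146404)
1/(g - 9754) = 1/(1205146404 - 9754) = 1/1205136650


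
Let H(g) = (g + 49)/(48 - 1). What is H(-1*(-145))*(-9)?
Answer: -1746/47 ≈ -37.149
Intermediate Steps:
H(g) = 49/47 + g/47 (H(g) = (49 + g)/47 = (49 + g)*(1/47) = 49/47 + g/47)
H(-1*(-145))*(-9) = (49/47 + (-1*(-145))/47)*(-9) = (49/47 + (1/47)*145)*(-9) = (49/47 + 145/47)*(-9) = (194/47)*(-9) = -1746/47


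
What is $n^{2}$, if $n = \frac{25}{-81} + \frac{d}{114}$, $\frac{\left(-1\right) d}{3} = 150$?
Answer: $\frac{42902500}{2368521} \approx 18.114$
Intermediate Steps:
$d = -450$ ($d = \left(-3\right) 150 = -450$)
$n = - \frac{6550}{1539}$ ($n = \frac{25}{-81} - \frac{450}{114} = 25 \left(- \frac{1}{81}\right) - \frac{75}{19} = - \frac{25}{81} - \frac{75}{19} = - \frac{6550}{1539} \approx -4.256$)
$n^{2} = \left(- \frac{6550}{1539}\right)^{2} = \frac{42902500}{2368521}$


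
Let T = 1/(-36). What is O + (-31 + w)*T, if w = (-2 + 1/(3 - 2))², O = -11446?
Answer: -68671/6 ≈ -11445.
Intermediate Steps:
T = -1/36 ≈ -0.027778
w = 1 (w = (-2 + 1/1)² = (-2 + 1)² = (-1)² = 1)
O + (-31 + w)*T = -11446 + (-31 + 1)*(-1/36) = -11446 - 30*(-1/36) = -11446 + ⅚ = -68671/6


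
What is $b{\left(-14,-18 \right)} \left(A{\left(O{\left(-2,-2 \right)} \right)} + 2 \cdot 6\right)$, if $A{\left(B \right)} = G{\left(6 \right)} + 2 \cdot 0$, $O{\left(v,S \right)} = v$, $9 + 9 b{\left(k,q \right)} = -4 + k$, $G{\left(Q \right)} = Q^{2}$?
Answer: $-144$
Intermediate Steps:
$b{\left(k,q \right)} = - \frac{13}{9} + \frac{k}{9}$ ($b{\left(k,q \right)} = -1 + \frac{-4 + k}{9} = -1 + \left(- \frac{4}{9} + \frac{k}{9}\right) = - \frac{13}{9} + \frac{k}{9}$)
$A{\left(B \right)} = 36$ ($A{\left(B \right)} = 6^{2} + 2 \cdot 0 = 36 + 0 = 36$)
$b{\left(-14,-18 \right)} \left(A{\left(O{\left(-2,-2 \right)} \right)} + 2 \cdot 6\right) = \left(- \frac{13}{9} + \frac{1}{9} \left(-14\right)\right) \left(36 + 2 \cdot 6\right) = \left(- \frac{13}{9} - \frac{14}{9}\right) \left(36 + 12\right) = \left(-3\right) 48 = -144$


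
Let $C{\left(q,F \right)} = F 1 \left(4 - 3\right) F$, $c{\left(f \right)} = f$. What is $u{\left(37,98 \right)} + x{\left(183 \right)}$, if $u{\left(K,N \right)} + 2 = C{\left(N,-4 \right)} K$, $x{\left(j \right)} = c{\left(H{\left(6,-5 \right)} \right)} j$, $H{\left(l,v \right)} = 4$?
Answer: $1322$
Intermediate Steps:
$C{\left(q,F \right)} = F^{2}$ ($C{\left(q,F \right)} = F 1 \cdot 1 F = F 1 F = F F = F^{2}$)
$x{\left(j \right)} = 4 j$
$u{\left(K,N \right)} = -2 + 16 K$ ($u{\left(K,N \right)} = -2 + \left(-4\right)^{2} K = -2 + 16 K$)
$u{\left(37,98 \right)} + x{\left(183 \right)} = \left(-2 + 16 \cdot 37\right) + 4 \cdot 183 = \left(-2 + 592\right) + 732 = 590 + 732 = 1322$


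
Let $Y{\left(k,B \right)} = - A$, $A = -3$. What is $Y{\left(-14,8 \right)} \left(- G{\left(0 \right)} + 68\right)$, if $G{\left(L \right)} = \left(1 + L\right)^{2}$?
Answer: $201$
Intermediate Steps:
$Y{\left(k,B \right)} = 3$ ($Y{\left(k,B \right)} = \left(-1\right) \left(-3\right) = 3$)
$Y{\left(-14,8 \right)} \left(- G{\left(0 \right)} + 68\right) = 3 \left(- \left(1 + 0\right)^{2} + 68\right) = 3 \left(- 1^{2} + 68\right) = 3 \left(\left(-1\right) 1 + 68\right) = 3 \left(-1 + 68\right) = 3 \cdot 67 = 201$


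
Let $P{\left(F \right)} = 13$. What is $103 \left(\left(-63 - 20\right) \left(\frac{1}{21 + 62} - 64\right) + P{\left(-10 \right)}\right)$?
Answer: $548372$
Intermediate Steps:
$103 \left(\left(-63 - 20\right) \left(\frac{1}{21 + 62} - 64\right) + P{\left(-10 \right)}\right) = 103 \left(\left(-63 - 20\right) \left(\frac{1}{21 + 62} - 64\right) + 13\right) = 103 \left(- 83 \left(\frac{1}{83} - 64\right) + 13\right) = 103 \left(\left(-83\right) \left(- \frac{5311}{83}\right) + 13\right) = 103 \left(5311 + 13\right) = 103 \cdot 5324 = 548372$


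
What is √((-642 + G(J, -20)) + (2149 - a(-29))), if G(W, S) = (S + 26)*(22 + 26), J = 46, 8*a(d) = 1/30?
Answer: √6461985/60 ≈ 42.367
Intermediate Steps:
a(d) = 1/240 (a(d) = (⅛)/30 = (⅛)*(1/30) = 1/240)
G(W, S) = 1248 + 48*S (G(W, S) = (26 + S)*48 = 1248 + 48*S)
√((-642 + G(J, -20)) + (2149 - a(-29))) = √((-642 + (1248 + 48*(-20))) + (2149 - 1*1/240)) = √((-642 + (1248 - 960)) + (2149 - 1/240)) = √((-642 + 288) + 515759/240) = √(-354 + 515759/240) = √(430799/240) = √6461985/60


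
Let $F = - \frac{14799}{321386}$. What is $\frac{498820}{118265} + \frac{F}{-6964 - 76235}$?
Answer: $\frac{127028063280983}{30117020032502} \approx 4.2178$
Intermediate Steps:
$F = - \frac{14799}{321386}$ ($F = \left(-14799\right) \frac{1}{321386} = - \frac{14799}{321386} \approx -0.046047$)
$\frac{498820}{118265} + \frac{F}{-6964 - 76235} = \frac{498820}{118265} - \frac{14799}{321386 \left(-6964 - 76235\right)} = 498820 \cdot \frac{1}{118265} - \frac{14799}{321386 \left(-83199\right)} = \frac{14252}{3379} - - \frac{4933}{8912997938} = \frac{14252}{3379} + \frac{4933}{8912997938} = \frac{127028063280983}{30117020032502}$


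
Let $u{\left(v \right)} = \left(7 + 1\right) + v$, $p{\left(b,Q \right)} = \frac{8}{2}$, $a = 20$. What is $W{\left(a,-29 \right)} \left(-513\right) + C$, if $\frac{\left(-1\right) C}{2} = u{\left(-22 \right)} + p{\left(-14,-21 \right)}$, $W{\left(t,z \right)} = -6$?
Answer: $3098$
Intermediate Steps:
$p{\left(b,Q \right)} = 4$ ($p{\left(b,Q \right)} = 8 \cdot \frac{1}{2} = 4$)
$u{\left(v \right)} = 8 + v$
$C = 20$ ($C = - 2 \left(\left(8 - 22\right) + 4\right) = - 2 \left(-14 + 4\right) = \left(-2\right) \left(-10\right) = 20$)
$W{\left(a,-29 \right)} \left(-513\right) + C = \left(-6\right) \left(-513\right) + 20 = 3078 + 20 = 3098$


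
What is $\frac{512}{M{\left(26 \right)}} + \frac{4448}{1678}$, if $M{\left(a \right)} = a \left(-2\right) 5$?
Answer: $\frac{37168}{54535} \approx 0.68154$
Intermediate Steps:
$M{\left(a \right)} = - 10 a$ ($M{\left(a \right)} = - 2 a 5 = - 10 a$)
$\frac{512}{M{\left(26 \right)}} + \frac{4448}{1678} = \frac{512}{\left(-10\right) 26} + \frac{4448}{1678} = \frac{512}{-260} + 4448 \cdot \frac{1}{1678} = 512 \left(- \frac{1}{260}\right) + \frac{2224}{839} = - \frac{128}{65} + \frac{2224}{839} = \frac{37168}{54535}$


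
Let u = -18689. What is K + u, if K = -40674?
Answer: -59363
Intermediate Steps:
K + u = -40674 - 18689 = -59363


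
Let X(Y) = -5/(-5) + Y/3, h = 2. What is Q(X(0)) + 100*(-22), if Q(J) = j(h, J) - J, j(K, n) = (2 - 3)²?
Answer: -2200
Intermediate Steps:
X(Y) = 1 + Y/3 (X(Y) = -5*(-⅕) + Y*(⅓) = 1 + Y/3)
j(K, n) = 1 (j(K, n) = (-1)² = 1)
Q(J) = 1 - J
Q(X(0)) + 100*(-22) = (1 - (1 + (⅓)*0)) + 100*(-22) = (1 - (1 + 0)) - 2200 = (1 - 1*1) - 2200 = (1 - 1) - 2200 = 0 - 2200 = -2200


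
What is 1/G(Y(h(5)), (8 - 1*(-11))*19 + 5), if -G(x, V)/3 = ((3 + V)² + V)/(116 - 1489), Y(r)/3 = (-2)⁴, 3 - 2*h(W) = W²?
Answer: 1373/409581 ≈ 0.0033522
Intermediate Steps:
h(W) = 3/2 - W²/2
Y(r) = 48 (Y(r) = 3*(-2)⁴ = 3*16 = 48)
G(x, V) = 3*V/1373 + 3*(3 + V)²/1373 (G(x, V) = -3*((3 + V)² + V)/(116 - 1489) = -3*(V + (3 + V)²)/(-1373) = -3*(V + (3 + V)²)*(-1)/1373 = -3*(-V/1373 - (3 + V)²/1373) = 3*V/1373 + 3*(3 + V)²/1373)
1/G(Y(h(5)), (8 - 1*(-11))*19 + 5) = 1/(3*((8 - 1*(-11))*19 + 5)/1373 + 3*(3 + ((8 - 1*(-11))*19 + 5))²/1373) = 1/(3*((8 + 11)*19 + 5)/1373 + 3*(3 + ((8 + 11)*19 + 5))²/1373) = 1/(3*(19*19 + 5)/1373 + 3*(3 + (19*19 + 5))²/1373) = 1/(3*(361 + 5)/1373 + 3*(3 + (361 + 5))²/1373) = 1/((3/1373)*366 + 3*(3 + 366)²/1373) = 1/(1098/1373 + (3/1373)*369²) = 1/(1098/1373 + (3/1373)*136161) = 1/(1098/1373 + 408483/1373) = 1/(409581/1373) = 1373/409581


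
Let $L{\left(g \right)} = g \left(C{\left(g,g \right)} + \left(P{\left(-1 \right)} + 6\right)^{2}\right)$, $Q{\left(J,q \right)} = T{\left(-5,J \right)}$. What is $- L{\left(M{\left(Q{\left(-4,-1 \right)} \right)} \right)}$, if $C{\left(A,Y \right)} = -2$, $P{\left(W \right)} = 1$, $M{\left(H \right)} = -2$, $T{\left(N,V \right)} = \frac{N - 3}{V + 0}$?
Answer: $94$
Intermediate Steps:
$T{\left(N,V \right)} = \frac{-3 + N}{V}$
$Q{\left(J,q \right)} = - \frac{8}{J}$ ($Q{\left(J,q \right)} = \frac{-3 - 5}{J} = \frac{1}{J} \left(-8\right) = - \frac{8}{J}$)
$L{\left(g \right)} = 47 g$ ($L{\left(g \right)} = g \left(-2 + \left(1 + 6\right)^{2}\right) = g \left(-2 + 7^{2}\right) = g \left(-2 + 49\right) = g 47 = 47 g$)
$- L{\left(M{\left(Q{\left(-4,-1 \right)} \right)} \right)} = - 47 \left(-2\right) = \left(-1\right) \left(-94\right) = 94$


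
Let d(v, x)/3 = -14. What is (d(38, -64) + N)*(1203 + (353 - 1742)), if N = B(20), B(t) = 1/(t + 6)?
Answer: 101463/13 ≈ 7804.8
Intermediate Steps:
B(t) = 1/(6 + t)
N = 1/26 (N = 1/(6 + 20) = 1/26 ≈ 0.038462)
d(v, x) = -42 (d(v, x) = 3*(-14) = -42)
(d(38, -64) + N)*(1203 + (353 - 1742)) = (-42 + 1/26)*(1203 + (353 - 1742)) = -1091*(1203 - 1389)/26 = -1091/26*(-186) = 101463/13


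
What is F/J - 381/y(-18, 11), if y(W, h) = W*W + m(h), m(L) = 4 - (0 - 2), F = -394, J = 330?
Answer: -155/66 ≈ -2.3485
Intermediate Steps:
m(L) = 6 (m(L) = 4 - 1*(-2) = 4 + 2 = 6)
y(W, h) = 6 + W**2 (y(W, h) = W*W + 6 = W**2 + 6 = 6 + W**2)
F/J - 381/y(-18, 11) = -394/330 - 381/(6 + (-18)**2) = -394*1/330 - 381/(6 + 324) = -197/165 - 381/330 = -197/165 - 381*1/330 = -197/165 - 127/110 = -155/66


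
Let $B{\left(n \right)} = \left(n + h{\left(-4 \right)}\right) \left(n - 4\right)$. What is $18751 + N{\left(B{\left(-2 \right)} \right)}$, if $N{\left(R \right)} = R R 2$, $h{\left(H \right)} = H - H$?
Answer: $19039$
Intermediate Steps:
$h{\left(H \right)} = 0$
$B{\left(n \right)} = n \left(-4 + n\right)$ ($B{\left(n \right)} = \left(n + 0\right) \left(n - 4\right) = n \left(-4 + n\right)$)
$N{\left(R \right)} = 2 R^{2}$ ($N{\left(R \right)} = R^{2} \cdot 2 = 2 R^{2}$)
$18751 + N{\left(B{\left(-2 \right)} \right)} = 18751 + 2 \left(- 2 \left(-4 - 2\right)\right)^{2} = 18751 + 2 \left(\left(-2\right) \left(-6\right)\right)^{2} = 18751 + 2 \cdot 12^{2} = 18751 + 2 \cdot 144 = 18751 + 288 = 19039$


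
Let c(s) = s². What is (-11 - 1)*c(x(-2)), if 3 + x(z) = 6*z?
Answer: -2700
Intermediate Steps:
x(z) = -3 + 6*z
(-11 - 1)*c(x(-2)) = (-11 - 1)*(-3 + 6*(-2))² = -12*(-3 - 12)² = -12*(-15)² = -12*225 = -2700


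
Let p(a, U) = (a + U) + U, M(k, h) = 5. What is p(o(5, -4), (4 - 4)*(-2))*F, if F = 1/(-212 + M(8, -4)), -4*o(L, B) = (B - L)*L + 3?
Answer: -7/138 ≈ -0.050725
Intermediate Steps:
o(L, B) = -3/4 - L*(B - L)/4 (o(L, B) = -((B - L)*L + 3)/4 = -(L*(B - L) + 3)/4 = -(3 + L*(B - L))/4 = -3/4 - L*(B - L)/4)
p(a, U) = a + 2*U (p(a, U) = (U + a) + U = a + 2*U)
F = -1/207 (F = 1/(-212 + 5) = 1/(-207) = -1/207 ≈ -0.0048309)
p(o(5, -4), (4 - 4)*(-2))*F = ((-3/4 + (1/4)*5**2 - 1/4*(-4)*5) + 2*((4 - 4)*(-2)))*(-1/207) = ((-3/4 + (1/4)*25 + 5) + 2*(0*(-2)))*(-1/207) = ((-3/4 + 25/4 + 5) + 2*0)*(-1/207) = (21/2 + 0)*(-1/207) = (21/2)*(-1/207) = -7/138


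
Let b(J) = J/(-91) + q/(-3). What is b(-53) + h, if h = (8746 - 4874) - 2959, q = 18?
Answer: 82590/91 ≈ 907.58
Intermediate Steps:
h = 913 (h = 3872 - 2959 = 913)
b(J) = -6 - J/91 (b(J) = J/(-91) + 18/(-3) = J*(-1/91) + 18*(-1/3) = -J/91 - 6 = -6 - J/91)
b(-53) + h = (-6 - 1/91*(-53)) + 913 = (-6 + 53/91) + 913 = -493/91 + 913 = 82590/91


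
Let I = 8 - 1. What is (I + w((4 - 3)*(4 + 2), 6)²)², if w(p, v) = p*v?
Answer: 1697809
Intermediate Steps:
I = 7
(I + w((4 - 3)*(4 + 2), 6)²)² = (7 + (((4 - 3)*(4 + 2))*6)²)² = (7 + ((1*6)*6)²)² = (7 + (6*6)²)² = (7 + 36²)² = (7 + 1296)² = 1303² = 1697809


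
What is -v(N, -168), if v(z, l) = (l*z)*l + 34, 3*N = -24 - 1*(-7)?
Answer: 159902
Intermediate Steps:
N = -17/3 (N = (-24 - 1*(-7))/3 = (-24 + 7)/3 = (⅓)*(-17) = -17/3 ≈ -5.6667)
v(z, l) = 34 + z*l² (v(z, l) = z*l² + 34 = 34 + z*l²)
-v(N, -168) = -(34 - 17/3*(-168)²) = -(34 - 17/3*28224) = -(34 - 159936) = -1*(-159902) = 159902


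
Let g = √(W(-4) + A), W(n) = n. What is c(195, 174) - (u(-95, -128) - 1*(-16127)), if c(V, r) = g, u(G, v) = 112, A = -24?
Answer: -16239 + 2*I*√7 ≈ -16239.0 + 5.2915*I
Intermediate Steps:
g = 2*I*√7 (g = √(-4 - 24) = √(-28) = 2*I*√7 ≈ 5.2915*I)
c(V, r) = 2*I*√7
c(195, 174) - (u(-95, -128) - 1*(-16127)) = 2*I*√7 - (112 - 1*(-16127)) = 2*I*√7 - (112 + 16127) = 2*I*√7 - 1*16239 = 2*I*√7 - 16239 = -16239 + 2*I*√7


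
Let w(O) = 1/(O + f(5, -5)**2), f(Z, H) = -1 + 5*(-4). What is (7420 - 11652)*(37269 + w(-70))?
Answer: -58515017600/371 ≈ -1.5772e+8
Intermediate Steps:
f(Z, H) = -21 (f(Z, H) = -1 - 20 = -21)
w(O) = 1/(441 + O) (w(O) = 1/(O + (-21)**2) = 1/(O + 441) = 1/(441 + O))
(7420 - 11652)*(37269 + w(-70)) = (7420 - 11652)*(37269 + 1/(441 - 70)) = -4232*(37269 + 1/371) = -4232*13826800/371 = -58515017600/371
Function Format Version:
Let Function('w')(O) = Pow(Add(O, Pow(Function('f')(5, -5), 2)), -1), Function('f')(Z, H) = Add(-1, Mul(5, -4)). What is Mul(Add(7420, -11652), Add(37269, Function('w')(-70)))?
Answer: Rational(-58515017600, 371) ≈ -1.5772e+8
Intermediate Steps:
Function('f')(Z, H) = -21 (Function('f')(Z, H) = Add(-1, -20) = -21)
Function('w')(O) = Pow(Add(441, O), -1) (Function('w')(O) = Pow(Add(O, Pow(-21, 2)), -1) = Pow(Add(O, 441), -1) = Pow(Add(441, O), -1))
Mul(Add(7420, -11652), Add(37269, Function('w')(-70))) = Mul(Add(7420, -11652), Add(37269, Pow(Add(441, -70), -1))) = Mul(-4232, Add(37269, Pow(371, -1))) = Mul(-4232, Add(37269, Rational(1, 371))) = Mul(-4232, Rational(13826800, 371)) = Rational(-58515017600, 371)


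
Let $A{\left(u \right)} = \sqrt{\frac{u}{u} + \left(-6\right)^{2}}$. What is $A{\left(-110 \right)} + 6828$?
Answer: $6828 + \sqrt{37} \approx 6834.1$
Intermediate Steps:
$A{\left(u \right)} = \sqrt{37}$ ($A{\left(u \right)} = \sqrt{1 + 36} = \sqrt{37}$)
$A{\left(-110 \right)} + 6828 = \sqrt{37} + 6828 = 6828 + \sqrt{37}$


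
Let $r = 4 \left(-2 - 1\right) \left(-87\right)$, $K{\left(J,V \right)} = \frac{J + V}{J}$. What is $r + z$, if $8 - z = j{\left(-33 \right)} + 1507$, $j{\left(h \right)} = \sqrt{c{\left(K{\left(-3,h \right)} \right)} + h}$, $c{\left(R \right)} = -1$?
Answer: $-455 - i \sqrt{34} \approx -455.0 - 5.831 i$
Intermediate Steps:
$K{\left(J,V \right)} = \frac{J + V}{J}$
$r = 1044$ ($r = 4 \left(-3\right) \left(-87\right) = \left(-12\right) \left(-87\right) = 1044$)
$j{\left(h \right)} = \sqrt{-1 + h}$
$z = -1499 - i \sqrt{34}$ ($z = 8 - \left(\sqrt{-1 - 33} + 1507\right) = 8 - \left(\sqrt{-34} + 1507\right) = 8 - \left(i \sqrt{34} + 1507\right) = 8 - \left(1507 + i \sqrt{34}\right) = -1499 - i \sqrt{34} \approx -1499.0 - 5.831 i$)
$r + z = 1044 - \left(1499 + i \sqrt{34}\right) = -455 - i \sqrt{34}$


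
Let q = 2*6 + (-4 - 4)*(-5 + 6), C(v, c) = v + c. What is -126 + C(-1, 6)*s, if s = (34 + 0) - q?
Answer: 24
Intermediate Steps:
C(v, c) = c + v
q = 4 (q = 12 - 8*1 = 12 - 8 = 4)
s = 30 (s = (34 + 0) - 1*4 = 34 - 4 = 30)
-126 + C(-1, 6)*s = -126 + (6 - 1)*30 = -126 + 5*30 = -126 + 150 = 24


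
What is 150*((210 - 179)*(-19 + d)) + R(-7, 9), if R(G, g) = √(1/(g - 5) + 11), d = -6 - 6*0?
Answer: -116250 + 3*√5/2 ≈ -1.1625e+5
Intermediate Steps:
d = -6 (d = -6 + 0 = -6)
R(G, g) = √(11 + 1/(-5 + g)) (R(G, g) = √(1/(-5 + g) + 11) = √(11 + 1/(-5 + g)))
150*((210 - 179)*(-19 + d)) + R(-7, 9) = 150*((210 - 179)*(-19 - 6)) + √((-54 + 11*9)/(-5 + 9)) = 150*(31*(-25)) + √((-54 + 99)/4) = 150*(-775) + √((¼)*45) = -116250 + √(45/4) = -116250 + 3*√5/2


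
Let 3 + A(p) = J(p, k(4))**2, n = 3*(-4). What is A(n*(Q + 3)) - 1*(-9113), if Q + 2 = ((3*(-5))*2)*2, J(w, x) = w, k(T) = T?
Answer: 510374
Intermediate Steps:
n = -12
Q = -62 (Q = -2 + ((3*(-5))*2)*2 = -2 - 15*2*2 = -2 - 30*2 = -2 - 60 = -62)
A(p) = -3 + p**2
A(n*(Q + 3)) - 1*(-9113) = (-3 + (-12*(-62 + 3))**2) - 1*(-9113) = (-3 + (-12*(-59))**2) + 9113 = (-3 + 708**2) + 9113 = (-3 + 501264) + 9113 = 501261 + 9113 = 510374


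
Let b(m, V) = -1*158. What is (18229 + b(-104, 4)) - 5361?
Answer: 12710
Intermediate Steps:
b(m, V) = -158
(18229 + b(-104, 4)) - 5361 = (18229 - 158) - 5361 = 18071 - 5361 = 12710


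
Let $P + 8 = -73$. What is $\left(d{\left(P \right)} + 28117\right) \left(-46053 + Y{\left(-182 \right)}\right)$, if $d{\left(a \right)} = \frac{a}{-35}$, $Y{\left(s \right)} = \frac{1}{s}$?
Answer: $- \frac{4124507908936}{3185} \approx -1.295 \cdot 10^{9}$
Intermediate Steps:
$P = -81$ ($P = -8 - 73 = -81$)
$d{\left(a \right)} = - \frac{a}{35}$ ($d{\left(a \right)} = a \left(- \frac{1}{35}\right) = - \frac{a}{35}$)
$\left(d{\left(P \right)} + 28117\right) \left(-46053 + Y{\left(-182 \right)}\right) = \left(\left(- \frac{1}{35}\right) \left(-81\right) + 28117\right) \left(-46053 + \frac{1}{-182}\right) = \left(\frac{81}{35} + 28117\right) \left(-46053 - \frac{1}{182}\right) = \frac{984176}{35} \left(- \frac{8381647}{182}\right) = - \frac{4124507908936}{3185}$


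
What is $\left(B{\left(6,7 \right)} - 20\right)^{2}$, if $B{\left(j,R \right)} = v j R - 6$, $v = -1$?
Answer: $4624$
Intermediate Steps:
$B{\left(j,R \right)} = -6 - R j$ ($B{\left(j,R \right)} = - j R - 6 = - R j - 6 = -6 - R j$)
$\left(B{\left(6,7 \right)} - 20\right)^{2} = \left(\left(-6 - 7 \cdot 6\right) - 20\right)^{2} = \left(\left(-6 - 42\right) - 20\right)^{2} = \left(-48 - 20\right)^{2} = \left(-68\right)^{2} = 4624$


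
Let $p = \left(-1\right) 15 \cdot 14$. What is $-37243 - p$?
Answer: $-37033$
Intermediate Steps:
$p = -210$ ($p = \left(-15\right) 14 = -210$)
$-37243 - p = -37243 - -210 = -37243 + 210 = -37033$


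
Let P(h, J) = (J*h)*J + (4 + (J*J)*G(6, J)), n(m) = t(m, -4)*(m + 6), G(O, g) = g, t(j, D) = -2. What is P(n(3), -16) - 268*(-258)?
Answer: 60444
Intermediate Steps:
n(m) = -12 - 2*m (n(m) = -2*(m + 6) = -2*(6 + m) = -12 - 2*m)
P(h, J) = 4 + J³ + h*J² (P(h, J) = (J*h)*J + (4 + (J*J)*J) = h*J² + (4 + J²*J) = h*J² + (4 + J³) = 4 + J³ + h*J²)
P(n(3), -16) - 268*(-258) = (4 + (-16)³ + (-12 - 2*3)*(-16)²) - 268*(-258) = (4 - 4096 + (-12 - 6)*256) + 69144 = (4 - 4096 - 18*256) + 69144 = (4 - 4096 - 4608) + 69144 = -8700 + 69144 = 60444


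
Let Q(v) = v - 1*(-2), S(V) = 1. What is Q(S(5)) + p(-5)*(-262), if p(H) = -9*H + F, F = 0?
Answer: -11787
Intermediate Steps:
p(H) = -9*H (p(H) = -9*H + 0 = -9*H)
Q(v) = 2 + v (Q(v) = v + 2 = 2 + v)
Q(S(5)) + p(-5)*(-262) = (2 + 1) - 9*(-5)*(-262) = 3 + 45*(-262) = 3 - 11790 = -11787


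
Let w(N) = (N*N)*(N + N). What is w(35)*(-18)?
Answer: -1543500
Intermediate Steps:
w(N) = 2*N³ (w(N) = N²*(2*N) = 2*N³)
w(35)*(-18) = (2*35³)*(-18) = (2*42875)*(-18) = 85750*(-18) = -1543500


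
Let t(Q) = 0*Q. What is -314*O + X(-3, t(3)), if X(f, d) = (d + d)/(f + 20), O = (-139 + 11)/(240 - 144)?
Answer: 1256/3 ≈ 418.67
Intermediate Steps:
t(Q) = 0
O = -4/3 (O = -128/96 = -128*1/96 = -4/3 ≈ -1.3333)
X(f, d) = 2*d/(20 + f) (X(f, d) = (2*d)/(20 + f) = 2*d/(20 + f))
-314*O + X(-3, t(3)) = -314*(-4/3) + 2*0/(20 - 3) = 1256/3 + 2*0/17 = 1256/3 + 2*0*(1/17) = 1256/3 + 0 = 1256/3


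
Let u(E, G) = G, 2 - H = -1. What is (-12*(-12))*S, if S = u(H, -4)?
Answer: -576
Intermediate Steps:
H = 3 (H = 2 - 1*(-1) = 2 + 1 = 3)
S = -4
(-12*(-12))*S = -12*(-12)*(-4) = 144*(-4) = -576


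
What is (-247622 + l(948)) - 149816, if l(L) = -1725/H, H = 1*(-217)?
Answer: -86242321/217 ≈ -3.9743e+5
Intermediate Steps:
H = -217
l(L) = 1725/217 (l(L) = -1725/(-217) = -1725*(-1/217) = 1725/217)
(-247622 + l(948)) - 149816 = (-247622 + 1725/217) - 149816 = -53732249/217 - 149816 = -86242321/217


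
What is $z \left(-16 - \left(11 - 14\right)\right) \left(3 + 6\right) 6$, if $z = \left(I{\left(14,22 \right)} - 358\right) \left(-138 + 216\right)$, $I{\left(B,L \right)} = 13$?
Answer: $18890820$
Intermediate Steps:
$z = -26910$ ($z = \left(13 - 358\right) \left(-138 + 216\right) = \left(-345\right) 78 = -26910$)
$z \left(-16 - \left(11 - 14\right)\right) \left(3 + 6\right) 6 = - 26910 \left(-16 - \left(11 - 14\right)\right) \left(3 + 6\right) 6 = - 26910 \left(-16 - \left(11 - 14\right)\right) 9 \cdot 6 = - 26910 \left(-16 - -3\right) 54 = - 26910 \left(-16 + 3\right) 54 = - 26910 \left(\left(-13\right) 54\right) = \left(-26910\right) \left(-702\right) = 18890820$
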